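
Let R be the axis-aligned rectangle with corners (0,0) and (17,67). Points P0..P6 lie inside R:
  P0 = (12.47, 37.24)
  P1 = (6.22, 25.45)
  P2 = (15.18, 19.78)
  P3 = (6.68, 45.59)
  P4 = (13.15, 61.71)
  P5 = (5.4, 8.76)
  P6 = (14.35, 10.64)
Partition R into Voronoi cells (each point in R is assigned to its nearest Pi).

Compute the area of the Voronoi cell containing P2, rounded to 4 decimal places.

1. box [0,17]×[0,67]: [(0, 0) (17, 0) (17, 67) (0, 67)]
2. ⊥bis P2·P0 via (13.825,28.51): [(0, 26.3642) (0, 0) (17, 0) (17, 29.0028)]  |A|=470.6194
3. ⊥bis P2·P1 via (10.7,22.615): [(14.4964, 28.6142) (0, 5.7064) (0, 0) (17, 0) (17, 29.0028)]  |A|=320.8876
4. ⊥bis P2·P3 via (10.93,32.685): [(14.4964, 28.6142) (0, 5.7064) (0, 0) (17, 0) (17, 29.0028)]  |A|=320.8876
5. ⊥bis P2·P4 via (14.165,40.745): [(14.4964, 28.6142) (0, 5.7064) (0, 0) (17, 0) (17, 29.0028)]  |A|=320.8876
6. ⊥bis P2·P5 via (10.29,14.27): [(14.4964, 28.6142) (7.1709, 17.0381) (17, 8.315) (17, 29.0028)]  |A|=114.7389
7. ⊥bis P2·P6 via (14.765,15.21): [(14.4964, 28.6142) (7.1709, 17.0381) (8.6, 15.7698) (17, 15.007) (17, 29.0028)]  |A|=86.6325
8. canonical 5-gon: [(14.4964, 28.6142) (7.1709, 17.0381) (8.6, 15.7698) (17, 15.007) (17, 29.0028)]
9. shoelace: 86.6325

Area of P2's cell: 86.6325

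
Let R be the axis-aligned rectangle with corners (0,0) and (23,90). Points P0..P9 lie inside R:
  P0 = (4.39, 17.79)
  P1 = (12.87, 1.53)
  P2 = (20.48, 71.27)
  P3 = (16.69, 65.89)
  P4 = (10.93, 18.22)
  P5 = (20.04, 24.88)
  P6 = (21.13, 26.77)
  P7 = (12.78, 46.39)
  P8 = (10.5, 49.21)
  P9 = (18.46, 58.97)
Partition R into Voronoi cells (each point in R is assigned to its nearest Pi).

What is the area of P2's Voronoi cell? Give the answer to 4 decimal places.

1. box [0,23]×[0,90]: [(0, 0) (23, 0) (23, 90) (0, 90)]
2. ⊥bis P2·P0 via (12.435,44.53): [(0, 48.2712) (23, 41.3514) (23, 90) (0, 90)]  |A|=1039.34
3. ⊥bis P2·P1 via (16.675,36.4): [(0, 48.2712) (23, 41.3514) (23, 90) (0, 90)]  |A|=1039.34
4. ⊥bis P2·P3 via (18.585,68.58): [(0, 81.6724) (23, 65.4698) (23, 90) (0, 90)]  |A|=377.8646
5. ⊥bis P2·P4 via (15.705,44.745): [(0, 81.6724) (23, 65.4698) (23, 90) (0, 90)]  |A|=377.8646
6. ⊥bis P2·P5 via (20.26,48.075): [(0, 81.6724) (23, 65.4698) (23, 90) (0, 90)]  |A|=377.8646
7. ⊥bis P2·P6 via (20.805,49.02): [(0, 81.6724) (23, 65.4698) (23, 90) (0, 90)]  |A|=377.8646
8. ⊥bis P2·P7 via (16.63,58.83): [(0, 81.6724) (23, 65.4698) (23, 90) (0, 90)]  |A|=377.8646
9. ⊥bis P2·P8 via (15.49,60.24): [(0, 81.6724) (23, 65.4698) (23, 90) (0, 90)]  |A|=377.8646
10. ⊥bis P2·P9 via (19.47,65.12): [(0, 81.6724) (23, 65.4698) (23, 90) (0, 90)]  |A|=377.8646
11. canonical 4-gon: [(0, 81.6724) (23, 65.4698) (23, 90) (0, 90)]
12. shoelace: 377.8646

Area of P2's cell: 377.8646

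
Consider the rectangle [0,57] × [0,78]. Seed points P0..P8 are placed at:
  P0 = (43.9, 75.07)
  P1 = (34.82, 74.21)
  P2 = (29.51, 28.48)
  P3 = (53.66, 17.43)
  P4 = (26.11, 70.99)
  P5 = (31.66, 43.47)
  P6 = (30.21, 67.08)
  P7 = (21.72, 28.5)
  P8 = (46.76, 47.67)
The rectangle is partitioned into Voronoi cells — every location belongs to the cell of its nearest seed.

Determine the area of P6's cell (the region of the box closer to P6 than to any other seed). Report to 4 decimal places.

Area of P6's cell: 265.6836

1. box [0,57]×[0,78]: [(0, 0) (57, 0) (57, 78) (0, 78)]
2. ⊥bis P6·P0 via (37.055,71.075): [(0, 0) (57, 0) (57, 36.9014) (33.0133, 78) (0, 78)]  |A|=3953.0903
3. ⊥bis P6·P1 via (32.515,70.645): [(0, 0) (57, 0) (57, 36.9014) (40.2096, 65.67) (21.1395, 78) (0, 78)]  |A|=3879.8879
4. ⊥bis P6·P2 via (29.86,47.78): [(0, 48.3215) (50.8732, 47.3989) (40.2096, 65.67) (21.1395, 78) (0, 78)]  |A|=1186.8396
5. ⊥bis P6·P3 via (41.935,42.255): [(0, 48.3215) (50.8732, 47.3989) (40.2096, 65.67) (21.1395, 78) (0, 78)]  |A|=1186.8396
6. ⊥bis P6·P4 via (28.16,69.035): [(8.2635, 48.1716) (50.8732, 47.3989) (40.2096, 65.67) (30.7708, 71.7727)]  |A|=565.2027
7. ⊥bis P6·P5 via (30.935,55.275): [(14.0486, 54.2379) (45.7456, 56.1846) (40.2096, 65.67) (30.7708, 71.7727)]  |A|=289.4959
8. ⊥bis P6·P7 via (25.965,47.79): [(14.0486, 54.2379) (45.7456, 56.1846) (40.2096, 65.67) (30.7708, 71.7727)]  |A|=289.4959
9. ⊥bis P6·P8 via (38.485,57.375): [(14.0486, 54.2379) (36.417, 55.6117) (42.8691, 61.1131) (40.2096, 65.67) (30.7708, 71.7727)]  |A|=265.6836
10. canonical 5-gon: [(14.0486, 54.2379) (36.417, 55.6117) (42.8691, 61.1131) (40.2096, 65.67) (30.7708, 71.7727)]
11. shoelace: 265.6836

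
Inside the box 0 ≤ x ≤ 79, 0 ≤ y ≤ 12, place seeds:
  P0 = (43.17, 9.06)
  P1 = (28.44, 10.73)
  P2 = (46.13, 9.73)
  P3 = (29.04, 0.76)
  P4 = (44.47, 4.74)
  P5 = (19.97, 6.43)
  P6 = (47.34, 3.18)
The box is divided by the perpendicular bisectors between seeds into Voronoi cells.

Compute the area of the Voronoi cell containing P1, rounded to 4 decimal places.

1. box [0,79]×[0,12]: [(0, 0) (79, 0) (79, 12) (0, 12)]
2. ⊥bis P1·P0 via (35.805,9.895): [(0, 0) (34.6832, 0) (36.0437, 12) (0, 12)]  |A|=424.3609
3. ⊥bis P1·P2 via (37.285,10.23): [(0, 0) (34.6832, 0) (36.0437, 12) (0, 12)]  |A|=424.3609
4. ⊥bis P1·P3 via (28.74,5.745): [(0, 4.0154) (35.3798, 6.1446) (36.0437, 12) (0, 12)]  |A|=246.7718
5. ⊥bis P1·P4 via (36.455,7.735): [(0, 4.0154) (35.3798, 6.1446) (36.0437, 12) (0, 12)]  |A|=246.7718
6. ⊥bis P1·P5 via (24.205,8.58): [(25.736, 5.5642) (35.3798, 6.1446) (36.0437, 12) (22.4688, 12)]  |A|=71.724
7. ⊥bis P1·P6 via (37.89,6.955): [(25.736, 5.5642) (35.3798, 6.1446) (36.0437, 12) (22.4688, 12)]  |A|=71.724
8. canonical 4-gon: [(25.736, 5.5642) (35.3798, 6.1446) (36.0437, 12) (22.4688, 12)]
9. shoelace: 71.724

Area of P1's cell: 71.7240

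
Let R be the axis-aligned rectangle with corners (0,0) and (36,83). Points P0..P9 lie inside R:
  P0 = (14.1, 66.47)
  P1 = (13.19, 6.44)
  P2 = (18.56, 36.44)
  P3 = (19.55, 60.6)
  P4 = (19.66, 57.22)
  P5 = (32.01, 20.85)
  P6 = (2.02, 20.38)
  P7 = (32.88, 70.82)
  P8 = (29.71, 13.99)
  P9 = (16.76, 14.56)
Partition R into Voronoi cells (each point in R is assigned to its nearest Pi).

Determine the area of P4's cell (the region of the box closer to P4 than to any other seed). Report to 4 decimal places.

Area of P4's cell: 381.0248

1. box [0,36]×[0,83]: [(0, 0) (36, 0) (36, 83) (0, 83)]
2. ⊥bis P4·P0 via (16.88,61.845): [(0, 51.6988) (0, 0) (36, 0) (36, 73.3377)]  |A|=2250.6556
3. ⊥bis P4·P1 via (16.425,31.83): [(0, 51.6988) (0, 33.9227) (36, 29.3359) (36, 73.3377)]  |A|=1111.9999
4. ⊥bis P4·P2 via (19.11,46.83): [(0, 51.6988) (0, 47.8416) (36, 45.9359) (36, 73.3377)]  |A|=562.6603
5. ⊥bis P4·P3 via (19.605,58.91): [(11.5616, 58.6482) (0, 51.6988) (0, 47.8416) (36, 45.9359) (36, 59.4436)]  |A|=392.8857
6. ⊥bis P4·P5 via (25.835,39.035): [(11.5616, 58.6482) (0, 51.6988) (0, 47.8416) (36, 45.9359) (36, 59.4436)]  |A|=392.8857
7. ⊥bis P4·P6 via (10.84,38.8): [(11.5616, 58.6482) (0, 51.6988) (0, 47.8416) (36, 45.9359) (36, 59.4436)]  |A|=392.8857
8. ⊥bis P4·P7 via (26.27,64.02): [(31.1407, 59.2854) (11.5616, 58.6482) (0, 51.6988) (0, 47.8416) (36, 45.9359) (36, 54.5619)]  |A|=381.0248
9. ⊥bis P4·P8 via (24.685,35.605): [(31.1407, 59.2854) (11.5616, 58.6482) (0, 51.6988) (0, 47.8416) (36, 45.9359) (36, 54.5619)]  |A|=381.0248
10. ⊥bis P4·P9 via (18.21,35.89): [(31.1407, 59.2854) (11.5616, 58.6482) (0, 51.6988) (0, 47.8416) (36, 45.9359) (36, 54.5619)]  |A|=381.0248
11. canonical 6-gon: [(31.1407, 59.2854) (11.5616, 58.6482) (0, 51.6988) (0, 47.8416) (36, 45.9359) (36, 54.5619)]
12. shoelace: 381.0248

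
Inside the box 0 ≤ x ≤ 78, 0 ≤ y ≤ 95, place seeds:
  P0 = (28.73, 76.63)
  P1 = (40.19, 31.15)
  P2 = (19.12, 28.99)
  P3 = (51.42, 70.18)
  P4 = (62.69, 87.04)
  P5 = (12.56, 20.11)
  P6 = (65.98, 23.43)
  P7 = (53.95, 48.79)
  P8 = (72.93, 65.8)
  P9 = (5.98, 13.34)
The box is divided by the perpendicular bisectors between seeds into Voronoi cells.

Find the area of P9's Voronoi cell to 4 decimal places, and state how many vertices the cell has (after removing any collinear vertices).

1. box [0,78]×[0,95]: [(0, 0) (78, 0) (78, 95) (0, 95)]
2. ⊥bis P9·P0 via (17.355,44.985): [(0, 51.2234) (0, 0) (78, 0) (78, 23.1858)]  |A|=2901.956
3. ⊥bis P9·P1 via (23.085,22.245): [(9.8401, 47.6863) (0, 51.2234) (0, 0) (34.6659, 0)]  |A|=1078.5652
4. ⊥bis P9·P2 via (12.55,21.165): [(32.2648, 4.6121) (0, 31.7022) (0, 0) (34.6659, 0)]  |A|=591.3742
5. ⊥bis P9·P3 via (28.7,41.76): [(32.2648, 4.6121) (0, 31.7022) (0, 0) (34.6659, 0)]  |A|=591.3742
6. ⊥bis P9·P4 via (34.335,50.19): [(32.2648, 4.6121) (0, 31.7022) (0, 0) (34.6659, 0)]  |A|=591.3742
7. ⊥bis P9·P5 via (9.27,16.725): [(0, 25.7348) (0, 0) (26.4779, 0)]  |A|=340.7028
8. ⊥bis P9·P6 via (35.98,18.385): [(0, 25.7348) (0, 0) (26.4779, 0)]  |A|=340.7028
9. ⊥bis P9·P7 via (29.965,31.065): [(0, 25.7348) (0, 0) (26.4779, 0)]  |A|=340.7028
10. ⊥bis P9·P8 via (39.455,39.57): [(0, 25.7348) (0, 0) (26.4779, 0)]  |A|=340.7028
11. canonical 3-gon: [(0, 25.7348) (0, 0) (26.4779, 0)]
12. shoelace: 340.7028

Area of P9's cell: 340.7028 (3 vertices)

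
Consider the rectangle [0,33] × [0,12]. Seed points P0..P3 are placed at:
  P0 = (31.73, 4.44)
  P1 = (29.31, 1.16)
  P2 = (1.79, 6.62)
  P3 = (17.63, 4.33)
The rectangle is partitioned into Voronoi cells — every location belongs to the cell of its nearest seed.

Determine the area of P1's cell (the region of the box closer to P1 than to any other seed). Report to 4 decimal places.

1. box [0,33]×[0,12]: [(0, 0) (33, 0) (33, 12) (0, 12)]
2. ⊥bis P1·P0 via (30.52,2.8): [(0, 0) (33, 0) (33, 0.9702) (18.0506, 12) (0, 12)]  |A|=313.5558
3. ⊥bis P1·P2 via (15.55,3.89): [(14.7782, 0) (33, 0) (33, 0.9702) (18.0506, 12) (17.159, 12)]  |A|=121.9322
4. ⊥bis P1·P3 via (23.47,2.745): [(22.725, 0) (33, 0) (33, 0.9702) (24.6586, 7.1245)]  |A|=40.649
5. canonical 4-gon: [(22.725, 0) (33, 0) (33, 0.9702) (24.6586, 7.1245)]
6. shoelace: 40.649

Area of P1's cell: 40.6490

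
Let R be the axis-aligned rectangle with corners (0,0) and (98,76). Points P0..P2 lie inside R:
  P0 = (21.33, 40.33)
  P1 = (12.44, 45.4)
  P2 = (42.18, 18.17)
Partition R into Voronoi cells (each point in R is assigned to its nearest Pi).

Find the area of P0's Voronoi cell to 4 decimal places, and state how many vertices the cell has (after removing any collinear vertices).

Area of P0's cell: 1997.6437 (5 vertices)

1. box [0,98]×[0,76]: [(0, 0) (98, 0) (98, 76) (0, 76)]
2. ⊥bis P0·P1 via (16.885,42.865): [(0, 13.258) (0, 0) (98, 0) (98, 76) (35.782, 76)]  |A|=6325.4819
3. ⊥bis P0·P2 via (31.755,29.25): [(0, 13.258) (0, 0) (0.6672, 0) (81.4423, 76) (35.782, 76)]  |A|=1997.6437
4. canonical 5-gon: [(0, 13.258) (0, 0) (0.6672, 0) (81.4423, 76) (35.782, 76)]
5. shoelace: 1997.6437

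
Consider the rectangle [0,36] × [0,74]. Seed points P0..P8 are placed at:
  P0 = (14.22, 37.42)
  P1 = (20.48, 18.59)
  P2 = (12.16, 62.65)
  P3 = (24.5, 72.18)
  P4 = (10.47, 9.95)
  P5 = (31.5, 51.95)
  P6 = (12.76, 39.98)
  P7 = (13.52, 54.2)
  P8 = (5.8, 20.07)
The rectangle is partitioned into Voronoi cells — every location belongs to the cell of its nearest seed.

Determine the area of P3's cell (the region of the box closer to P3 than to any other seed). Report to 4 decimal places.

1. box [0,36]×[0,74]: [(0, 0) (36, 0) (36, 74) (0, 74)]
2. ⊥bis P3·P0 via (19.36,54.8): [(0, 60.5256) (36, 49.8788) (36, 74) (0, 74)]  |A|=676.7205
3. ⊥bis P3·P1 via (22.49,45.385): [(0, 60.5256) (36, 49.8788) (36, 74) (0, 74)]  |A|=676.7205
4. ⊥bis P3·P2 via (18.33,67.415): [(30.6513, 51.4607) (36, 49.8788) (36, 74) (13.2445, 74)]  |A|=320.9553
5. ⊥bis P3·P4 via (17.485,41.065): [(30.6513, 51.4607) (36, 49.8788) (36, 74) (13.2445, 74)]  |A|=320.9553
6. ⊥bis P3·P5 via (28,62.065): [(23.6296, 60.5528) (36, 64.8332) (36, 74) (13.2445, 74)]  |A|=209.698
7. ⊥bis P3·P6 via (18.63,56.08): [(23.6296, 60.5528) (36, 64.8332) (36, 74) (13.2445, 74)]  |A|=209.698
8. ⊥bis P3·P7 via (19.01,63.19): [(23.6296, 60.5528) (36, 64.8332) (36, 74) (13.2445, 74)]  |A|=209.698
9. ⊥bis P3·P8 via (15.15,46.125): [(23.6296, 60.5528) (36, 64.8332) (36, 74) (13.2445, 74)]  |A|=209.698
10. canonical 4-gon: [(23.6296, 60.5528) (36, 64.8332) (36, 74) (13.2445, 74)]
11. shoelace: 209.698

Area of P3's cell: 209.6980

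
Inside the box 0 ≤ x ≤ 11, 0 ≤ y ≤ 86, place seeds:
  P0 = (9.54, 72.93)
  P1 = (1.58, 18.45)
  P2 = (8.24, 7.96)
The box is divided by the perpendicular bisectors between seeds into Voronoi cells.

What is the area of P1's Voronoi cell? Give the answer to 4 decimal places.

1. box [0,11]×[0,86]: [(0, 0) (11, 0) (11, 86) (0, 86)]
2. ⊥bis P1·P0 via (5.56,45.69): [(0, 46.5024) (0, 0) (11, 0) (11, 44.8952)]  |A|=502.6864
3. ⊥bis P1·P2 via (4.91,13.205): [(0, 46.5024) (0, 10.0877) (11, 17.0715) (11, 44.8952)]  |A|=353.311
4. canonical 4-gon: [(0, 46.5024) (0, 10.0877) (11, 17.0715) (11, 44.8952)]
5. shoelace: 353.311

Area of P1's cell: 353.3110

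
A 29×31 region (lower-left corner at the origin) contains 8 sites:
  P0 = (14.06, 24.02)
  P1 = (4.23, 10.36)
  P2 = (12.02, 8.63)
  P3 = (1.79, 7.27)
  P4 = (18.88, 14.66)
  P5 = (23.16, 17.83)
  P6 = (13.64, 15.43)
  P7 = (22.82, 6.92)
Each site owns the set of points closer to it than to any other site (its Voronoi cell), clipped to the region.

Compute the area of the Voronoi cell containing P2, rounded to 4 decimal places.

Area of P2's cell: 109.3030

1. box [0,29]×[0,31]: [(0, 0) (29, 0) (29, 31) (0, 31)]
2. ⊥bis P2·P0 via (13.04,16.325): [(0, 18.0535) (0, 0) (29, 0) (29, 14.2094)]  |A|=467.8127
3. ⊥bis P2·P1 via (8.125,9.495): [(9.739, 16.7626) (6.0164, 0) (29, 0) (29, 14.2094)]  |A|=329.4766
4. ⊥bis P2·P3 via (6.905,7.95): [(9.739, 16.7626) (7.2334, 5.48) (7.9619, 0) (29, 0) (29, 14.2094)]  |A|=324.1458
5. ⊥bis P2·P4 via (15.45,11.645): [(11.1115, 16.5806) (9.739, 16.7626) (7.2334, 5.48) (7.9619, 0) (25.6861, 0)]  |A|=169.5797
6. ⊥bis P2·P5 via (17.59,13.23): [(11.1115, 16.5806) (9.739, 16.7626) (7.2334, 5.48) (7.9619, 0) (25.6861, 0)]  |A|=169.5797
7. ⊥bis P2·P6 via (12.83,12.03): [(15.7159, 11.3425) (8.8961, 12.9672) (7.2334, 5.48) (7.9619, 0) (25.6861, 0)]  |A|=152.7771
8. ⊥bis P2·P7 via (17.42,7.775): [(17.6385, 9.1552) (15.7159, 11.3425) (8.8961, 12.9672) (7.2334, 5.48) (7.9619, 0) (16.189, 0)]  |A|=109.303
9. canonical 6-gon: [(17.6385, 9.1552) (15.7159, 11.3425) (8.8961, 12.9672) (7.2334, 5.48) (7.9619, 0) (16.189, 0)]
10. shoelace: 109.303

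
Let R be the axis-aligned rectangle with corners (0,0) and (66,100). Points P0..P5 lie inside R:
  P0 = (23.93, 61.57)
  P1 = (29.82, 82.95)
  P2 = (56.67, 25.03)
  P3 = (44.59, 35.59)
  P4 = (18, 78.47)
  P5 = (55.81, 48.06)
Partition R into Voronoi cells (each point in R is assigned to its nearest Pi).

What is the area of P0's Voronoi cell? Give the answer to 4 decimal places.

Area of P0's cell: 1279.3067

1. box [0,66]×[0,100]: [(0, 0) (66, 0) (66, 100) (0, 100)]
2. ⊥bis P0·P1 via (26.875,72.26): [(0, 79.6638) (0, 0) (66, 0) (66, 61.4814)]  |A|=4657.7927
3. ⊥bis P0·P2 via (40.3,43.3): [(61.8635, 62.621) (0, 79.6638) (0, 7.191)]  |A|=2241.7102
4. ⊥bis P0·P3 via (34.26,48.58): [(54.4759, 64.6562) (0, 79.6638) (0, 21.3355)]  |A|=1588.7425
5. ⊥bis P0·P4 via (20.965,70.02): [(54.4759, 64.6562) (27.1404, 72.1869) (0, 62.6636) (0, 21.3355)]  |A|=1358.0464
6. ⊥bis P0·P5 via (39.87,54.815): [(38.7362, 52.1396) (45.1314, 67.2305) (27.1404, 72.1869) (0, 62.6636) (0, 21.3355)]  |A|=1279.3067
7. canonical 5-gon: [(38.7362, 52.1396) (45.1314, 67.2305) (27.1404, 72.1869) (0, 62.6636) (0, 21.3355)]
8. shoelace: 1279.3067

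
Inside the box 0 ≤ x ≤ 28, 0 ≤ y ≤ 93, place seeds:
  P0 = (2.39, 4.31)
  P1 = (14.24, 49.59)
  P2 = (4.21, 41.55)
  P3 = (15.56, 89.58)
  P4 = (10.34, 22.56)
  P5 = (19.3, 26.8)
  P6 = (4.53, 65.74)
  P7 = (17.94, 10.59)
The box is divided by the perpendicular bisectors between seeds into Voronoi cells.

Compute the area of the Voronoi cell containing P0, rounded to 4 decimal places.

1. box [0,28]×[0,93]: [(0, 0) (28, 0) (28, 93) (0, 93)]
2. ⊥bis P0·P1 via (8.315,26.95): [(0, 29.1261) (0, 0) (28, 0) (28, 21.7983)]  |A|=712.9418
3. ⊥bis P0·P2 via (3.3,22.93): [(0, 23.0913) (0, 0) (28, 0) (28, 21.7229)]  |A|=627.3979
4. ⊥bis P0·P3 via (8.975,46.945): [(0, 23.0913) (0, 0) (28, 0) (28, 21.7229)]  |A|=627.3979
5. ⊥bis P0·P4 via (6.365,13.435): [(0, 16.2077) (0, 0) (28, 0) (28, 4.0104)]  |A|=283.0539
6. ⊥bis P0·P5 via (10.845,15.555): [(23.7186, 5.8755) (0, 16.2077) (0, 0) (28, 0) (28, 2.6563)]  |A|=280.1552
7. ⊥bis P0·P6 via (3.46,35.025): [(23.7186, 5.8755) (0, 16.2077) (0, 0) (28, 0) (28, 2.6563)]  |A|=280.1552
8. ⊥bis P0·P7 via (10.165,7.45): [(8.0431, 12.704) (0, 16.2077) (0, 0) (13.1737, 0)]  |A|=148.8598
9. canonical 4-gon: [(8.0431, 12.704) (0, 16.2077) (0, 0) (13.1737, 0)]
10. shoelace: 148.8598

Area of P0's cell: 148.8598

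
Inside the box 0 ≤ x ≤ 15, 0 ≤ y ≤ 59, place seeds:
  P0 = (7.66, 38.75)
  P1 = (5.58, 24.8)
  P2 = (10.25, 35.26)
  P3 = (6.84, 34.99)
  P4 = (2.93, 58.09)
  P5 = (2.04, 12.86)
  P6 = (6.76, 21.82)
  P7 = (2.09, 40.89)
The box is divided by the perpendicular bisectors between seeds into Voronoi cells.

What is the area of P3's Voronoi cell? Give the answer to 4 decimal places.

1. box [0,15]×[0,59]: [(0, 0) (15, 0) (15, 59) (0, 59)]
2. ⊥bis P3·P0 via (7.25,36.87): [(0, 38.4511) (0, 0) (15, 0) (15, 35.1798)]  |A|=552.2322
3. ⊥bis P3·P1 via (6.21,29.895): [(0, 38.4511) (0, 30.6629) (15, 28.8081) (15, 35.1798)]  |A|=106.1998
4. ⊥bis P3·P2 via (8.545,35.125): [(8.4272, 36.6133) (0, 38.4511) (0, 30.6629) (8.9863, 29.5517)]  |A|=64.2344
5. ⊥bis P3·P4 via (4.885,46.54): [(8.4272, 36.6133) (0, 38.4511) (0, 30.6629) (8.9863, 29.5517)]  |A|=64.2344
6. ⊥bis P3·P5 via (4.44,23.925): [(8.4272, 36.6133) (0, 38.4511) (0, 30.6629) (8.9863, 29.5517)]  |A|=64.2344
7. ⊥bis P3·P6 via (6.8,28.405): [(8.4272, 36.6133) (0, 38.4511) (0, 30.6629) (8.9863, 29.5517)]  |A|=64.2344
8. ⊥bis P3·P7 via (4.465,37.94): [(8.4272, 36.6133) (4.0128, 37.576) (0, 34.3453) (0, 30.6629) (8.9863, 29.5517)]  |A|=55.9964
9. canonical 5-gon: [(8.4272, 36.6133) (4.0128, 37.576) (0, 34.3453) (0, 30.6629) (8.9863, 29.5517)]
10. shoelace: 55.9964

Area of P3's cell: 55.9964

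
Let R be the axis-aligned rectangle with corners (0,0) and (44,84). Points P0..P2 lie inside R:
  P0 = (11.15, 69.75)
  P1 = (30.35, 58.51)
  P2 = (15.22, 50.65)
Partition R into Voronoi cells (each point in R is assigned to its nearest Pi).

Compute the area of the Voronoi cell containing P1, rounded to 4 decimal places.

Area of P1's cell: 1002.0135

1. box [0,44]×[0,84]: [(0, 0) (44, 0) (44, 84) (0, 84)]
2. ⊥bis P1·P0 via (20.75,64.13): [(0, 28.6852) (0, 0) (44, 0) (44, 84) (32.3822, 84)]  |A|=2800.3911
3. ⊥bis P1·P2 via (22.785,54.58): [(19.1996, 61.4816) (44, 13.7425) (44, 84) (32.3822, 84)]  |A|=1002.0135
4. canonical 4-gon: [(19.1996, 61.4816) (44, 13.7425) (44, 84) (32.3822, 84)]
5. shoelace: 1002.0135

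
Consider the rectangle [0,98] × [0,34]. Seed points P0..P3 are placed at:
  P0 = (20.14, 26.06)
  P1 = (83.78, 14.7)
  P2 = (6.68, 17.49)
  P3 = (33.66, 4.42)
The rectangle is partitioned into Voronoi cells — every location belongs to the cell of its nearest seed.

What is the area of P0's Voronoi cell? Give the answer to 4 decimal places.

Area of P0's cell: 585.8983

1. box [0,98]×[0,34]: [(0, 0) (98, 0) (98, 34) (0, 34)]
2. ⊥bis P0·P1 via (51.96,20.38): [(0, 0) (48.3221, 0) (54.3912, 34) (0, 34)]  |A|=1746.1263
3. ⊥bis P0·P2 via (13.41,21.775): [(27.2742, 0) (48.3221, 0) (54.3912, 34) (5.6263, 34)]  |A|=1186.8178
4. ⊥bis P0·P3 via (26.9,15.24): [(20.2258, 11.0702) (54.0729, 32.2168) (54.3912, 34) (5.6263, 34)]  |A|=585.8983
5. canonical 4-gon: [(20.2258, 11.0702) (54.0729, 32.2168) (54.3912, 34) (5.6263, 34)]
6. shoelace: 585.8983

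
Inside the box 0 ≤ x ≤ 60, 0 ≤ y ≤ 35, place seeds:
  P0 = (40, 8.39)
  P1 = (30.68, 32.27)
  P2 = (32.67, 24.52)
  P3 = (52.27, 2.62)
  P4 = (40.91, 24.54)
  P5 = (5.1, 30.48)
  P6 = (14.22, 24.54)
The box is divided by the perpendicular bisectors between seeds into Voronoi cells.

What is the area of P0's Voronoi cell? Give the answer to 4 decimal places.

1. box [0,60]×[0,35]: [(0, 0) (60, 0) (60, 35) (0, 35)]
2. ⊥bis P0·P1 via (35.34,20.33): [(0, 6.5373) (0, 0) (60, 0) (60, 29.9544)]  |A|=1094.7528
3. ⊥bis P0·P2 via (36.335,16.455): [(0.125, 0) (60, 0) (60, 27.2092)]  |A|=814.5737
4. ⊥bis P0·P3 via (46.135,5.505): [(55.3471, 25.0947) (0.125, 0) (43.5463, 0)]  |A|=544.8222
5. ⊥bis P0·P4 via (40.455,16.465): [(51.0093, 15.8703) (36.8091, 16.6704) (0.125, 0) (43.5463, 0)]  |A|=477.5922
6. ⊥bis P0·P5 via (22.55,19.435): [(51.0093, 15.8703) (36.8091, 16.6704) (14.3362, 6.458) (10.2486, 0) (43.5463, 0)]  |A|=444.903
7. ⊥bis P0·P6 via (27.11,16.465): [(51.0093, 15.8703) (36.8091, 16.6704) (23.4299, 10.5905) (16.7954, 0) (43.5463, 0)]  |A|=389.3183
8. canonical 5-gon: [(51.0093, 15.8703) (36.8091, 16.6704) (23.4299, 10.5905) (16.7954, 0) (43.5463, 0)]
9. shoelace: 389.3183

Area of P0's cell: 389.3183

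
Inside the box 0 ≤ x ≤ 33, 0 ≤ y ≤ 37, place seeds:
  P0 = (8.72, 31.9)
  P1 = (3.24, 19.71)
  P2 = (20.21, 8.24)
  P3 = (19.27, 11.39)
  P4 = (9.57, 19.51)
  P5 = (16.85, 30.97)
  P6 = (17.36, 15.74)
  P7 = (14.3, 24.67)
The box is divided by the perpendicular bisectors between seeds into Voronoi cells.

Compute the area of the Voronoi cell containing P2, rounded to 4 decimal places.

1. box [0,33]×[0,37]: [(0, 0) (33, 0) (33, 37) (0, 37)]
2. ⊥bis P2·P0 via (14.465,20.07): [(0, 13.0454) (0, 0) (33, 0) (33, 29.0711)]  |A|=694.9225
3. ⊥bis P2·P1 via (11.725,13.975): [(16.5187, 21.0673) (2.2793, 0) (33, 0) (33, 29.0711)]  |A|=563.1666
4. ⊥bis P2·P3 via (19.74,9.815): [(6.1778, 5.7679) (2.2793, 0) (33, 0) (33, 13.772)]  |A|=273.2934
5. ⊥bis P2·P4 via (14.89,13.875): [(6.3606, 5.8224) (5.9573, 5.4417) (2.2793, 0) (33, 0) (33, 13.772)]  |A|=273.2696
6. ⊥bis P2·P5 via (18.53,19.605): [(6.3606, 5.8224) (5.9573, 5.4417) (2.2793, 0) (33, 0) (33, 13.772)]  |A|=273.2696
7. ⊥bis P2·P6 via (18.785,11.99): [(6.3606, 5.8224) (5.9573, 5.4417) (2.2793, 0) (33, 0) (33, 13.772)]  |A|=273.2696
8. ⊥bis P2·P7 via (17.255,16.455): [(6.3606, 5.8224) (5.9573, 5.4417) (2.2793, 0) (33, 0) (33, 13.772)]  |A|=273.2696
9. canonical 5-gon: [(6.3606, 5.8224) (5.9573, 5.4417) (2.2793, 0) (33, 0) (33, 13.772)]
10. shoelace: 273.2696

Area of P2's cell: 273.2696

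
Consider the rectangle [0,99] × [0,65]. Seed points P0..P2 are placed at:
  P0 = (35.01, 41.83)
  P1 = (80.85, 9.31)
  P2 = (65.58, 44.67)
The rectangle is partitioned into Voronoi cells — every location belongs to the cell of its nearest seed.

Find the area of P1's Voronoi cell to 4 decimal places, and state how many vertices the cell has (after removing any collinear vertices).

1. box [0,99]×[0,65]: [(0, 0) (99, 0) (99, 65) (0, 65)]
2. ⊥bis P1·P0 via (57.93,25.57): [(39.79, 0) (99, 0) (99, 65) (85.9026, 65)]  |A|=2349.9899
3. ⊥bis P1·P2 via (73.215,26.99): [(52.6314, 18.1011) (39.79, 0) (99, 0) (99, 38.1251)]  |A|=1419.7866
4. canonical 4-gon: [(52.6314, 18.1011) (39.79, 0) (99, 0) (99, 38.1251)]
5. shoelace: 1419.7866

Area of P1's cell: 1419.7866 (4 vertices)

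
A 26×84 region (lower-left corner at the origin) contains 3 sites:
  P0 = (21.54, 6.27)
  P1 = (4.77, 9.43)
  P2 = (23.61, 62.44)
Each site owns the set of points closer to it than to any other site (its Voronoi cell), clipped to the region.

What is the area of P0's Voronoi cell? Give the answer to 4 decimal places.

1. box [0,26]×[0,84]: [(0, 0) (26, 0) (26, 84) (0, 84)]
2. ⊥bis P0·P1 via (13.155,7.85): [(11.6758, 0) (26, 0) (26, 76.0179)]  |A|=544.4476
3. ⊥bis P0·P2 via (22.575,34.355): [(18.1799, 34.517) (11.6758, 0) (26, 0) (26, 34.2288)]  |A|=381.05
4. canonical 4-gon: [(18.1799, 34.517) (11.6758, 0) (26, 0) (26, 34.2288)]
5. shoelace: 381.05

Area of P0's cell: 381.0500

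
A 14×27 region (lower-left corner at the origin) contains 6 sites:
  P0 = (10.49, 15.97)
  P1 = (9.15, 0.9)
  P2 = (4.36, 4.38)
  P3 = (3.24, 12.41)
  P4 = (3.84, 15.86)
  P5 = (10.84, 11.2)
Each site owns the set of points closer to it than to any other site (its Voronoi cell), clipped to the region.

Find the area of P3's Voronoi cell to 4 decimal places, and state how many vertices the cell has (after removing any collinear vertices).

Area of P3's cell: 40.2187 (5 vertices)

1. box [0,14]×[0,27]: [(0, 0) (14, 0) (14, 27) (0, 27)]
2. ⊥bis P3·P0 via (6.865,14.19): [(0, 0) (13.8328, 0) (0.5748, 27) (0, 27)]  |A|=194.503
3. ⊥bis P3·P1 via (6.195,6.655): [(0, 3.4741) (9.685, 8.447) (0.5748, 27) (0, 27)]  |A|=119.257
4. ⊥bis P3·P2 via (3.8,8.395): [(0, 7.865) (9.3317, 9.1665) (0.5748, 27) (0, 27)]  |A|=94.4068
5. ⊥bis P3·P4 via (3.54,14.135): [(0, 14.7507) (0, 7.865) (9.3317, 9.1665) (7.205, 13.4976)]  |A|=46.3977
6. ⊥bis P3·P5 via (7.04,11.805): [(0, 14.7507) (0, 7.865) (6.5583, 8.7797) (7.2839, 13.3369) (7.205, 13.4976)]  |A|=40.2187
7. canonical 5-gon: [(0, 14.7507) (0, 7.865) (6.5583, 8.7797) (7.2839, 13.3369) (7.205, 13.4976)]
8. shoelace: 40.2187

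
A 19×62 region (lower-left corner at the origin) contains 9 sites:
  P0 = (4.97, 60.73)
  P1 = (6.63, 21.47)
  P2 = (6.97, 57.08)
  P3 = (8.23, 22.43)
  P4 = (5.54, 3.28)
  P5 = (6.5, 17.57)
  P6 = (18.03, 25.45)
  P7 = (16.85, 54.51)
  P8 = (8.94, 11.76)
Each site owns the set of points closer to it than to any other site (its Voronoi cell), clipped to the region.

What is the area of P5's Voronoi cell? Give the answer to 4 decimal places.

1. box [0,19]×[0,62]: [(0, 0) (19, 0) (19, 62) (0, 62)]
2. ⊥bis P5·P0 via (5.735,39.15): [(0, 38.9467) (0, 0) (19, 0) (19, 39.6202)]  |A|=746.3859
3. ⊥bis P5·P1 via (6.565,19.52): [(0, 19.7388) (0, 0) (19, 0) (19, 19.1055)]  |A|=369.0212
4. ⊥bis P5·P2 via (6.735,37.325): [(0, 19.7388) (0, 0) (19, 0) (19, 19.1055)]  |A|=369.0212
5. ⊥bis P5·P3 via (7.365,20): [(8.9354, 19.441) (0, 19.7388) (0, 0) (19, 0) (19, 15.8583)]  |A|=352.6804
6. ⊥bis P5·P4 via (6.02,10.425): [(8.9354, 19.441) (0, 19.7388) (0, 10.8294) (19, 9.553) (19, 15.8583)]  |A|=159.0473
7. ⊥bis P5·P6 via (12.265,21.51): [(15.2041, 17.2095) (8.9354, 19.441) (0, 19.7388) (0, 10.8294) (19, 9.553) (19, 11.6554)]  |A|=151.0703
8. ⊥bis P5·P7 via (11.675,36.04): [(15.2041, 17.2095) (8.9354, 19.441) (0, 19.7388) (0, 10.8294) (19, 9.553) (19, 11.6554)]  |A|=151.0703
9. ⊥bis P5·P8 via (7.72,14.665): [(14.4327, 17.4841) (8.9354, 19.441) (0, 19.7388) (0, 11.4229)]  |A|=67.9351
10. canonical 4-gon: [(14.4327, 17.4841) (8.9354, 19.441) (0, 19.7388) (0, 11.4229)]
11. shoelace: 67.9351

Area of P5's cell: 67.9351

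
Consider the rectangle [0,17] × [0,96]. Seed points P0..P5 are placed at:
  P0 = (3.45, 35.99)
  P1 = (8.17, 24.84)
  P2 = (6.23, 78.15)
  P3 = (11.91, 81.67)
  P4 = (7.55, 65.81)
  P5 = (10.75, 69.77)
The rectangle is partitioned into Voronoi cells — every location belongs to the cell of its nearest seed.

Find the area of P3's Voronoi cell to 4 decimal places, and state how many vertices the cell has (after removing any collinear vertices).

1. box [0,17]×[0,96]: [(0, 0) (17, 0) (17, 96) (0, 96)]
2. ⊥bis P3·P0 via (7.68,58.83): [(0, 60.2523) (17, 57.1039) (17, 96) (0, 96)]  |A|=634.4717
3. ⊥bis P3·P1 via (10.04,53.255): [(0, 60.2523) (17, 57.1039) (17, 96) (0, 96)]  |A|=634.4717
4. ⊥bis P3·P2 via (9.07,79.91): [(0, 94.5457) (17, 67.1139) (17, 96) (0, 96)]  |A|=257.8939
5. ⊥bis P3·P4 via (9.73,73.74): [(0, 94.5457) (13.5433, 72.6917) (17, 71.7414) (17, 96) (0, 96)]  |A|=249.8958
6. ⊥bis P3·P5 via (11.33,75.72): [(0, 94.5457) (11.6883, 75.6851) (17, 75.1673) (17, 96) (0, 96)]  |A|=236.505
7. canonical 5-gon: [(0, 94.5457) (11.6883, 75.6851) (17, 75.1673) (17, 96) (0, 96)]
8. shoelace: 236.505

Area of P3's cell: 236.5050 (5 vertices)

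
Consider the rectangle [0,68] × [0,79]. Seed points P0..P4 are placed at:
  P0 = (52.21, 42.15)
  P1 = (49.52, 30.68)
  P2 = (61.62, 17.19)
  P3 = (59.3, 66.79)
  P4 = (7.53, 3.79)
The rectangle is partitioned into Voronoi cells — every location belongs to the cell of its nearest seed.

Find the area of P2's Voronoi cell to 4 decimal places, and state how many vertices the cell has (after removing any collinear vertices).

1. box [0,68]×[0,79]: [(0, 0) (68, 0) (68, 79) (0, 79)]
2. ⊥bis P2·P0 via (56.915,29.67): [(0, 8.2129) (0, 0) (68, 0) (68, 33.8491)]  |A|=1430.1061
3. ⊥bis P2·P1 via (55.57,23.935): [(65.6245, 32.9535) (28.8854, 0) (68, 0) (68, 33.8491)]  |A|=684.6849
4. ⊥bis P2·P3 via (60.46,41.99): [(65.6245, 32.9535) (28.8854, 0) (68, 0) (68, 33.8491)]  |A|=684.6849
5. ⊥bis P2·P4 via (34.575,10.49): [(65.6245, 32.9535) (35.6669, 6.0827) (37.1737, 0) (68, 0) (68, 33.8491)]  |A|=659.4774
6. canonical 5-gon: [(65.6245, 32.9535) (35.6669, 6.0827) (37.1737, 0) (68, 0) (68, 33.8491)]
7. shoelace: 659.4774

Area of P2's cell: 659.4774 (5 vertices)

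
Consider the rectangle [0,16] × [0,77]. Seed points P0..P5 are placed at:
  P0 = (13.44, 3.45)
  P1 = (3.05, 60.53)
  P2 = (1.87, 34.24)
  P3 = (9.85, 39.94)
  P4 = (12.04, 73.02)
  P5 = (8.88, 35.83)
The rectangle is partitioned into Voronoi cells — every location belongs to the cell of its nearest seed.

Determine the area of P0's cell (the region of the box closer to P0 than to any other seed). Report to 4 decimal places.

1. box [0,16]×[0,77]: [(0, 0) (16, 0) (16, 77) (0, 77)]
2. ⊥bis P0·P1 via (8.245,31.99): [(0, 30.4892) (0, 0) (16, 0) (16, 33.4016)]  |A|=511.1265
3. ⊥bis P0·P2 via (7.655,18.845): [(0, 15.9685) (0, 0) (16, 0) (16, 21.9808)]  |A|=303.5943
4. ⊥bis P0·P3 via (11.645,21.695): [(0, 15.9685) (0, 0) (16, 0) (16, 21.9808)]  |A|=303.5943
5. ⊥bis P0·P4 via (12.74,38.235): [(0, 15.9685) (0, 0) (16, 0) (16, 21.9808)]  |A|=303.5943
6. ⊥bis P0·P5 via (11.16,19.64): [(8.9379, 19.3271) (0, 15.9685) (0, 0) (16, 0) (16, 20.3216)]  |A|=297.7355
7. canonical 5-gon: [(8.9379, 19.3271) (0, 15.9685) (0, 0) (16, 0) (16, 20.3216)]
8. shoelace: 297.7355

Area of P0's cell: 297.7355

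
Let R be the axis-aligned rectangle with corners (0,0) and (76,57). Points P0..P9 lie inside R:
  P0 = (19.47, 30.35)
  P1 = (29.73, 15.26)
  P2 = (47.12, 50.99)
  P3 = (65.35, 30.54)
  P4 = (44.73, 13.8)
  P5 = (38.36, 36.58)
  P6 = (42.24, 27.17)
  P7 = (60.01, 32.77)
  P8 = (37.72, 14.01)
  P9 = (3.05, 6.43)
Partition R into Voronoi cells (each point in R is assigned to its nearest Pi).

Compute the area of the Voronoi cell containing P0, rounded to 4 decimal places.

Area of P0's cell: 957.6890

1. box [0,76]×[0,57]: [(0, 0) (76, 0) (76, 57) (0, 57)]
2. ⊥bis P0·P1 via (24.6,22.805): [(0, 6.079) (74.8926, 57) (0, 57)]  |A|=1906.8059
3. ⊥bis P0·P2 via (33.295,40.67): [(0, 6.079) (39.2137, 32.7411) (21.1051, 57) (0, 57)]  |A|=1254.3935
4. ⊥bis P0·P3 via (42.41,30.445): [(0, 6.079) (39.2137, 32.7411) (21.1051, 57) (0, 57)]  |A|=1254.3935
5. ⊥bis P0·P4 via (32.1,22.075): [(0, 6.079) (38.9876, 32.5874) (39.1469, 32.8306) (21.1051, 57) (0, 57)]  |A|=1254.3782
6. ⊥bis P0·P5 via (28.915,33.465): [(0, 6.079) (30.9964, 27.154) (21.191, 56.8849) (21.1051, 57) (0, 57)]  |A|=1104.8481
7. ⊥bis P0·P6 via (30.855,28.76): [(0, 6.079) (30.5923, 26.8793) (30.7395, 27.9329) (21.191, 56.8849) (21.1051, 57) (0, 57)]  |A|=1104.6555
8. ⊥bis P0·P7 via (39.74,31.56): [(0, 6.079) (30.5923, 26.8793) (30.7395, 27.9329) (21.191, 56.8849) (21.1051, 57) (0, 57)]  |A|=1104.6555
9. ⊥bis P0·P8 via (28.595,22.18): [(0, 6.079) (30.5923, 26.8793) (30.7395, 27.9329) (21.191, 56.8849) (21.1051, 57) (0, 57)]  |A|=1104.6555
10. ⊥bis P0·P9 via (11.26,18.39): [(0, 26.1195) (14.6669, 16.0513) (30.5923, 26.8793) (30.7395, 27.9329) (21.191, 56.8849) (21.1051, 57) (0, 57)]  |A|=957.689
11. canonical 7-gon: [(0, 26.1195) (14.6669, 16.0513) (30.5923, 26.8793) (30.7395, 27.9329) (21.191, 56.8849) (21.1051, 57) (0, 57)]
12. shoelace: 957.689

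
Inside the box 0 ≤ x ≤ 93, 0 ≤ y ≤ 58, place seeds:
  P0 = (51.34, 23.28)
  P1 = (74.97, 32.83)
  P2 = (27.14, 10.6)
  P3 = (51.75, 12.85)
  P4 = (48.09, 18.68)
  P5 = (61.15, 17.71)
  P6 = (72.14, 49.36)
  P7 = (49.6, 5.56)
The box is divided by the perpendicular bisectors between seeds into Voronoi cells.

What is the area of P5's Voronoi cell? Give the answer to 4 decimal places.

1. box [0,93]×[0,58]: [(0, 0) (93, 0) (93, 58) (0, 58)]
2. ⊥bis P5·P0 via (56.245,20.495): [(44.6082, 0) (93, 0) (93, 58) (77.5399, 58)]  |A|=1851.7059
3. ⊥bis P5·P1 via (68.06,25.27): [(62.0666, 30.7481) (44.6082, 0) (93, 0) (93, 2.4743)]  |A|=782.2477
4. ⊥bis P5·P2 via (44.145,14.155): [(62.0666, 30.7481) (46.4325, 3.213) (47.1042, 0) (93, 0) (93, 2.4743)]  |A|=778.2379
5. ⊥bis P5·P3 via (56.45,15.28): [(62.0666, 30.7481) (54.9411, 18.1985) (64.3501, 0) (93, 0) (93, 2.4743)]  |A|=602.6113
6. ⊥bis P5·P4 via (54.62,18.195): [(62.0666, 30.7481) (54.9411, 18.1985) (64.3501, 0) (93, 0) (93, 2.4743)]  |A|=602.6113
7. ⊥bis P5·P6 via (66.645,33.535): [(62.0666, 30.7481) (54.9411, 18.1985) (64.3501, 0) (93, 0) (93, 2.4743)]  |A|=602.6113
8. ⊥bis P5·P7 via (55.375,11.635): [(62.0666, 30.7481) (54.9411, 18.1985) (61.195, 6.1024) (67.6144, 0) (93, 0) (93, 2.4743)]  |A|=592.6512
9. canonical 6-gon: [(62.0666, 30.7481) (54.9411, 18.1985) (61.195, 6.1024) (67.6144, 0) (93, 0) (93, 2.4743)]
10. shoelace: 592.6512

Area of P5's cell: 592.6512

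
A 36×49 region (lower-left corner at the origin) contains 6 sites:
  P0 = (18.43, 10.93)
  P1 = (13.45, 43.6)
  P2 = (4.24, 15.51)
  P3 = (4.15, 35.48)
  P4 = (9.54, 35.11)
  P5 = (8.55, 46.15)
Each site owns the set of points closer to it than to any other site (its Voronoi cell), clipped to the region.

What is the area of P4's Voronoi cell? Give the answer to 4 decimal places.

Area of P4's cell: 251.2092

1. box [0,36]×[0,49]: [(0, 0) (36, 0) (36, 49) (0, 49)]
2. ⊥bis P4·P0 via (13.985,23.02): [(0, 17.8783) (36, 31.114) (36, 49) (0, 49)]  |A|=882.1385
3. ⊥bis P4·P1 via (11.495,39.355): [(0, 44.6489) (0, 17.8783) (32.3238, 29.7624)]  |A|=432.6651
4. ⊥bis P4·P2 via (6.89,25.31): [(0, 44.6489) (0, 27.1731) (14.5672, 23.234) (32.3238, 29.7624)]  |A|=364.9655
5. ⊥bis P4·P3 via (6.845,35.295): [(7.2577, 41.3065) (6.1729, 25.5039) (14.5672, 23.234) (32.3238, 29.7624)]  |A|=251.8697
6. ⊥bis P4·P5 via (9.045,40.63): [(8.7784, 40.6061) (7.1999, 40.4645) (6.1729, 25.5039) (14.5672, 23.234) (32.3238, 29.7624)]  |A|=251.2092
7. canonical 5-gon: [(8.7784, 40.6061) (7.1999, 40.4645) (6.1729, 25.5039) (14.5672, 23.234) (32.3238, 29.7624)]
8. shoelace: 251.2092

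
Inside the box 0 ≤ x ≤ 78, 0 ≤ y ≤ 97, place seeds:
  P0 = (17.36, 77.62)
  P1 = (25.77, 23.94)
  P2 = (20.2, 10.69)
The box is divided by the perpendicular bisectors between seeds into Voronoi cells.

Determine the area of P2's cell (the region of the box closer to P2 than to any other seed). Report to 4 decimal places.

1. box [0,78]×[0,97]: [(0, 0) (78, 0) (78, 97) (0, 97)]
2. ⊥bis P2·P0 via (18.78,44.155): [(0, 43.3581) (0, 0) (78, 0) (78, 46.6678)]  |A|=3511.0127
3. ⊥bis P2·P1 via (22.985,17.315): [(0, 26.9774) (0, 0) (64.1742, 0)]  |A|=865.6255
4. canonical 3-gon: [(0, 26.9774) (0, 0) (64.1742, 0)]
5. shoelace: 865.6255

Area of P2's cell: 865.6255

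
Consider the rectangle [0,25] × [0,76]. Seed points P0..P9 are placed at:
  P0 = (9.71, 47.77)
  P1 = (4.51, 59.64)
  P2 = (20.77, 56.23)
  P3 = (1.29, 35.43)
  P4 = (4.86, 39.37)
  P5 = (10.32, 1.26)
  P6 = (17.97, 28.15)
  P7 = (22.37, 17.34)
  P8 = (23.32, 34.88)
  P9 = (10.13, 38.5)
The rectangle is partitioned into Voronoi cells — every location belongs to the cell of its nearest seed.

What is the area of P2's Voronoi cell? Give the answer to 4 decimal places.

1. box [0,25]×[0,76]: [(0, 0) (25, 0) (25, 76) (0, 76)]
2. ⊥bis P2·P0 via (15.24,52): [(0, 71.9237) (25, 39.2405) (25, 76) (0, 76)]  |A|=510.448
3. ⊥bis P2·P1 via (12.64,57.935): [(12.2226, 55.9447) (25, 39.2405) (25, 76) (16.4285, 76)]  |A|=320.797
4. ⊥bis P2·P3 via (11.03,45.83): [(12.2226, 55.9447) (25, 39.2405) (25, 76) (16.4285, 76)]  |A|=320.797
5. ⊥bis P2·P4 via (12.815,47.8): [(12.2226, 55.9447) (25, 39.2405) (25, 76) (16.4285, 76)]  |A|=320.797
6. ⊥bis P2·P5 via (15.545,28.745): [(12.2226, 55.9447) (25, 39.2405) (25, 76) (16.4285, 76)]  |A|=320.797
7. ⊥bis P2·P6 via (19.37,42.19): [(12.2226, 55.9447) (23.0224, 41.8258) (25, 41.6286) (25, 76) (16.4285, 76)]  |A|=318.4356
8. ⊥bis P2·P7 via (21.57,36.785): [(12.2226, 55.9447) (23.0224, 41.8258) (25, 41.6286) (25, 76) (16.4285, 76)]  |A|=318.4356
9. ⊥bis P2·P8 via (22.045,45.555): [(12.2226, 55.9447) (20.3269, 45.3498) (25, 45.9079) (25, 76) (16.4285, 76)]  |A|=305.218
10. ⊥bis P2·P9 via (15.45,47.365): [(12.2226, 55.9447) (20.3269, 45.3498) (25, 45.9079) (25, 76) (16.4285, 76)]  |A|=305.218
11. canonical 5-gon: [(12.2226, 55.9447) (20.3269, 45.3498) (25, 45.9079) (25, 76) (16.4285, 76)]
12. shoelace: 305.218

Area of P2's cell: 305.2180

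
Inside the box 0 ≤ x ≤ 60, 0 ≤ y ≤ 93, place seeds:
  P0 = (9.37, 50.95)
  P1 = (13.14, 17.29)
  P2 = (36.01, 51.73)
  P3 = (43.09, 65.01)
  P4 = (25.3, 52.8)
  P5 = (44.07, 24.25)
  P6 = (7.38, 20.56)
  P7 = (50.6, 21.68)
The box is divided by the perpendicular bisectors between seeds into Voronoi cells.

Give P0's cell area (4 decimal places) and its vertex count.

1. box [0,60]×[0,93]: [(0, 0) (60, 0) (60, 93) (0, 93)]
2. ⊥bis P0·P1 via (11.255,34.12): [(0, 32.8594) (60, 39.5796) (60, 93) (0, 93)]  |A|=3406.8309
3. ⊥bis P0·P2 via (22.69,51.34): [(0, 32.8594) (23.1552, 35.4528) (21.4702, 93) (0, 93)]  |A|=1314.0578
4. ⊥bis P0·P3 via (26.23,57.98): [(0, 32.8594) (23.1552, 35.4528) (22.2135, 67.6126) (11.6279, 93) (0, 93)]  |A|=1189.123
5. ⊥bis P0·P4 via (17.335,51.875): [(0, 32.8594) (19.2924, 35.0202) (12.9185, 89.905) (11.6279, 93) (0, 93)]  |A|=942.7721
6. ⊥bis P0·P5 via (26.72,37.6): [(0, 32.8594) (19.2924, 35.0202) (12.9185, 89.905) (11.6279, 93) (0, 93)]  |A|=942.7721
7. ⊥bis P0·P6 via (8.375,35.755): [(0, 36.3034) (19.2901, 35.0403) (12.9185, 89.905) (11.6279, 93) (0, 93)]  |A|=909.3587
8. ⊥bis P0·P7 via (29.985,36.315): [(0, 36.3034) (19.2901, 35.0403) (12.9185, 89.905) (11.6279, 93) (0, 93)]  |A|=909.3587
9. canonical 5-gon: [(0, 36.3034) (19.2901, 35.0403) (12.9185, 89.905) (11.6279, 93) (0, 93)]
10. shoelace: 909.3587

Area of P0's cell: 909.3587 (5 vertices)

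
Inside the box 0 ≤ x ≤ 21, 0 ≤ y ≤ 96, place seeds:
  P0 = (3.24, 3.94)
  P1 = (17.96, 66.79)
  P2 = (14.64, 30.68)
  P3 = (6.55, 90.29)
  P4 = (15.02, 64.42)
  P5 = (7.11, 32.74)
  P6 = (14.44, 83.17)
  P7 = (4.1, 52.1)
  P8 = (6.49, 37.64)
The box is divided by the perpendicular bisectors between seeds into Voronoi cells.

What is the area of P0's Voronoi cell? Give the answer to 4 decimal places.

Area of P0's cell: 342.0914

1. box [0,21]×[0,96]: [(0, 0) (21, 0) (21, 96) (0, 96)]
2. ⊥bis P0·P1 via (10.6,35.365): [(0, 37.8476) (0, 0) (21, 0) (21, 32.9292)]  |A|=743.1568
3. ⊥bis P0·P2 via (8.94,17.31): [(0, 21.1214) (0, 0) (21, 0) (21, 12.1685)]  |A|=349.5435
4. ⊥bis P0·P3 via (4.895,47.115): [(0, 21.1214) (0, 0) (21, 0) (21, 12.1685)]  |A|=349.5435
5. ⊥bis P0·P4 via (9.13,34.18): [(0, 21.1214) (0, 0) (21, 0) (21, 12.1685)]  |A|=349.5435
6. ⊥bis P0·P5 via (5.175,18.34): [(7.1449, 18.0753) (0, 19.0354) (0, 0) (21, 0) (21, 12.1685)]  |A|=342.0914
7. ⊥bis P0·P6 via (8.84,43.555): [(7.1449, 18.0753) (0, 19.0354) (0, 0) (21, 0) (21, 12.1685)]  |A|=342.0914
8. ⊥bis P0·P7 via (3.67,28.02): [(7.1449, 18.0753) (0, 19.0354) (0, 0) (21, 0) (21, 12.1685)]  |A|=342.0914
9. ⊥bis P0·P8 via (4.865,20.79): [(7.1449, 18.0753) (0, 19.0354) (0, 0) (21, 0) (21, 12.1685)]  |A|=342.0914
10. canonical 5-gon: [(7.1449, 18.0753) (0, 19.0354) (0, 0) (21, 0) (21, 12.1685)]
11. shoelace: 342.0914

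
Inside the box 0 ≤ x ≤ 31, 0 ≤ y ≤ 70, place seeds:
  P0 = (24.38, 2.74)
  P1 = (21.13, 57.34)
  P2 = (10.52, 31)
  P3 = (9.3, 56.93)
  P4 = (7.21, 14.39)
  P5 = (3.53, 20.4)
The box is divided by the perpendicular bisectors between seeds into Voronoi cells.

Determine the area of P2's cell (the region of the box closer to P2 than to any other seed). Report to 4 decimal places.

Area of P2's cell: 598.3035

1. box [0,31]×[0,70]: [(0, 0) (31, 0) (31, 70) (0, 70)]
2. ⊥bis P2·P0 via (17.45,16.87): [(0, 8.3117) (31, 23.5155) (31, 70) (0, 70)]  |A|=1676.6775
3. ⊥bis P2·P1 via (15.825,44.17): [(0, 50.5445) (0, 8.3117) (31, 23.5155) (31, 38.0574)]  |A|=880.0058
4. ⊥bis P2·P3 via (9.91,43.965): [(15.6621, 44.2356) (0, 43.4987) (0, 8.3117) (31, 23.5155) (31, 38.0574)]  |A|=824.8305
5. ⊥bis P2·P4 via (8.865,22.695): [(15.6621, 44.2356) (0, 43.4987) (0, 24.4616) (23.415, 19.7955) (31, 23.5155) (31, 38.0574)]  |A|=635.7558
6. ⊥bis P2·P5 via (7.025,25.7): [(15.6621, 44.2356) (0, 43.4987) (0, 30.3325) (12.7585, 21.9191) (23.415, 19.7955) (31, 23.5155) (31, 38.0574)]  |A|=598.3035
7. canonical 7-gon: [(15.6621, 44.2356) (0, 43.4987) (0, 30.3325) (12.7585, 21.9191) (23.415, 19.7955) (31, 23.5155) (31, 38.0574)]
8. shoelace: 598.3035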